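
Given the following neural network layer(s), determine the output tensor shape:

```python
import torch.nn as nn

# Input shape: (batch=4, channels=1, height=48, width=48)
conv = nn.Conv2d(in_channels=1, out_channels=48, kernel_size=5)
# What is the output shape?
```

Input: (4, 1, 48, 48) -> Output: (4, 48, 44, 44)

Answer: (4, 48, 44, 44)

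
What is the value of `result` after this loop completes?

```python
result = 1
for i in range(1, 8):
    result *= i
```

7! = 5040
`result` takes the values: 1 → 2 → 6 → 24 → 120 → 720 → 5040

Answer: 5040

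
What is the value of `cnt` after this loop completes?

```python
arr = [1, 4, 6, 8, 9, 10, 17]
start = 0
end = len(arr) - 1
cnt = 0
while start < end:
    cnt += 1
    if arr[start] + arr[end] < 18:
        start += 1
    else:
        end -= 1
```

Steps to find pair summing to 18
`cnt` takes the values: 0 → 1 → 2 → 3 → 4 → 5 → 6

Answer: 6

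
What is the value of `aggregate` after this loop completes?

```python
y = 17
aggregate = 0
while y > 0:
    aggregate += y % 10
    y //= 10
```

Sum digits of 17
`aggregate` takes the values: 0 → 7 → 8

Answer: 8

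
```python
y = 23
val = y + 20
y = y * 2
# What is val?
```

Trace:
`y = 23` → y = 23
`val = y + 20` → val = 43
`y = y * 2` → y = 46
So val = 43

Answer: 43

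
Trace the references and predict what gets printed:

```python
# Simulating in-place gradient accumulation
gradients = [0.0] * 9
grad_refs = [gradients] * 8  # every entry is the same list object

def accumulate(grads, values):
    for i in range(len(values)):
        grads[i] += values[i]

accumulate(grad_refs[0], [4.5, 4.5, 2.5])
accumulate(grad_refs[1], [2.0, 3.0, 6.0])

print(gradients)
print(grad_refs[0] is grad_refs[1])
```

Key concept: gradient accumulation aliasing.
Step by step:
`gradients = [0.0] * 9` → gradients = [0.0, 0.0, 0.0, 0.0, 0.0, 0.0, 0.0, 0.0, 0.0]
`grad_refs = [gradients] * 8` → grad_refs = [[0.0, 0.0, 0.0, 0.0, 0.0, 0.0, 0.0, 0.0, 0.0], [0.0, 0.0, 0.0, 0.0, 0.0, 0.0, 0.0, 0.0, 0.0], [0.0, 0.0, 0.0, 0.0, 0.0, 0.0, 0.0, 0.0, 0.0], [0.0, 0.0, 0.0, 0.0, 0.0, 0.0, 0.0, 0.0, 0.0], [0.0, 0.0, 0.0, 0.0, 0.0, 0.0, 0.0, 0.0, 0.0], [0.0, 0.0, 0.0, 0.0, 0.0, 0.0, 0.0, 0.0, 0.0], [0.0, 0.0, 0.0, 0.0, 0.0, 0.0, 0.0, 0.0, 0.0], [0.0, 0.0, 0.0, 0.0, 0.0, 0.0, 0.0, 0.0, 0.0]]
`accumulate(grad_refs[0], [4.5, 4.5, 2.5])` → gradients = [4.5, 4.5, 2.5, 0.0, 0.0, 0.0, 0.0, 0.0, 0.0]; grad_refs = [[4.5, 4.5, 2.5, 0.0, 0.0, 0.0, 0.0, 0.0, 0.0], [4.5, 4.5, 2.5, 0.0, 0.0, 0.0, 0.0, 0.0, 0.0], [4.5, 4.5, 2.5, 0.0, 0.0, 0.0, 0.0, 0.0, 0.0], [4.5, 4.5, 2.5, 0.0, 0.0, 0.0, 0.0, 0.0, 0.0], [4.5, 4.5, 2.5, 0.0, 0.0, 0.0, 0.0, 0.0, 0.0], [4.5, 4.5, 2.5, 0.0, 0.0, 0.0, 0.0, 0.0, 0.0], [4.5, 4.5, 2.5, 0.0, 0.0, 0.0, 0.0, 0.0, 0.0], [4.5, 4.5, 2.5, 0.0, 0.0, 0.0, 0.0, 0.0, 0.0]]
`accumulate(grad_refs[1], [2.0, 3.0, 6.0])` → gradients = [6.5, 7.5, 8.5, 0.0, 0.0, 0.0, 0.0, 0.0, 0.0]; grad_refs = [[6.5, 7.5, 8.5, 0.0, 0.0, 0.0, 0.0, 0.0, 0.0], [6.5, 7.5, 8.5, 0.0, 0.0, 0.0, 0.0, 0.0, 0.0], [6.5, 7.5, 8.5, 0.0, 0.0, 0.0, 0.0, 0.0, 0.0], [6.5, 7.5, 8.5, 0.0, 0.0, 0.0, 0.0, 0.0, 0.0], [6.5, 7.5, 8.5, 0.0, 0.0, 0.0, 0.0, 0.0, 0.0], [6.5, 7.5, 8.5, 0.0, 0.0, 0.0, 0.0, 0.0, 0.0], [6.5, 7.5, 8.5, 0.0, 0.0, 0.0, 0.0, 0.0, 0.0], [6.5, 7.5, 8.5, 0.0, 0.0, 0.0, 0.0, 0.0, 0.0]]
`print(gradients)` → prints [6.5, 7.5, 8.5, 0.0, 0.0, 0.0, 0.0, 0.0, 0.0]
`print(grad_refs[0] is grad_refs[1])` → prints True

Answer:
[6.5, 7.5, 8.5, 0.0, 0.0, 0.0, 0.0, 0.0, 0.0]
True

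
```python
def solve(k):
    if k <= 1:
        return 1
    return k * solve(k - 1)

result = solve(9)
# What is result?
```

solve(9) = 9 * 8 * 7 * 6 * 5 * 4 * 3 * 2 * 1 = 362880

Answer: 362880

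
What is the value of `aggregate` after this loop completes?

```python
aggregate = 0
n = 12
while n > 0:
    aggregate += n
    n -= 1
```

Sum 12 down to 1
`aggregate` takes the values: 0 → 12 → 23 → 33 → 42 → 50 → 57 → 63 → 68 → 72 → 75 → 77 → 78

Answer: 78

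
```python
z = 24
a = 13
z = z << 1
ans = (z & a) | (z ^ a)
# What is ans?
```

Trace:
`z = 24` → z = 24
`a = 13` → a = 13
`z = z << 1` → z = 48
`ans = (z & a) | (z ^ a)` → ans = 61
So ans = 61

Answer: 61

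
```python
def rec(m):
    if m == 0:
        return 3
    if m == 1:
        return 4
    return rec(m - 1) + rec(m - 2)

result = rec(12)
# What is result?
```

Build up from base cases: rec(0)=3, rec(1)=4, rec(2)=7, rec(3)=11, rec(4)=18, rec(5)=29, rec(6)=47, ..., rec(12)=843

Answer: 843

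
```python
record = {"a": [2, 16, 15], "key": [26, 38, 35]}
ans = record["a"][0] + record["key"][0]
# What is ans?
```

Trace:
`record = {"a": [2, 16, 15], "key": [26, 38, 35]}` → record = {'a': [2, 16, 15], 'key': [26, 38, 35]}
`ans = record["a"][0] + record["key"][0]` → ans = 28
So ans = 28

Answer: 28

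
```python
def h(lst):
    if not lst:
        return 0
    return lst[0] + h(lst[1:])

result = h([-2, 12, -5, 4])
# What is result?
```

(-2) + 12 + (-5) + 4 + 0 = 9

Answer: 9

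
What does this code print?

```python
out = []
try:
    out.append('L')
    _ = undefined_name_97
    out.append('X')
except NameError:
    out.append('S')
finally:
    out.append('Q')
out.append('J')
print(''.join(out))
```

Execution trace: 'L' (try body) → 'S' (except NameError) → 'Q' (finally) → 'J' (after the try/except). Output: LSQJ

Answer: LSQJ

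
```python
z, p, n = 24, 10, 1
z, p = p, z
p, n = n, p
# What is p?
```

Trace:
`z, p, n = 24, 10, 1` → z = 24; p = 10; n = 1
`z, p = p, z` → z = 10; p = 24
`p, n = n, p` → p = 1; n = 24
So p = 1

Answer: 1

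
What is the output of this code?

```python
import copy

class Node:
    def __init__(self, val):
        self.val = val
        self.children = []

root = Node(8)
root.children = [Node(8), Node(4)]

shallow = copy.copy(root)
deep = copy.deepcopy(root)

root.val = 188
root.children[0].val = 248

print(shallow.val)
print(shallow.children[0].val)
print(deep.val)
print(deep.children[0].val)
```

Key concept: deep copy with custom objects.
Step by step:
`root = Node(8)` → root = Node(val=8, children=[])
`root.children = [Node(8), Node(4)]` → root = Node(val=8, children=[Node(val=8, children=[]), Node(val=4, children=[])])
`shallow = copy.copy(root)` → shallow = Node(val=8, children=[Node(val=8, children=[]), Node(val=4, children=[])])
`deep = copy.deepcopy(root)` → deep = Node(val=8, children=[Node(val=8, children=[]), Node(val=4, children=[])])
`root.val = 188` → root = Node(val=188, children=[Node(val=8, children=[]), Node(val=4, children=[])])
`root.children[0].val = 248` → root = Node(val=188, children=[Node(val=248, children=[]), Node(val=4, children=[])]); shallow = Node(val=8, children=[Node(val=248, children=[]), Node(val=4, children=[])])
`print(shallow.val)` → prints 8
`print(shallow.children[0].val)` → prints 248
`print(deep.val)` → prints 8
`print(deep.children[0].val)` → prints 8

Answer:
8
248
8
8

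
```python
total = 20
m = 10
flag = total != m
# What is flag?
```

Trace:
`total = 20` → total = 20
`m = 10` → m = 10
`flag = total != m` → flag = True
So flag = True

Answer: True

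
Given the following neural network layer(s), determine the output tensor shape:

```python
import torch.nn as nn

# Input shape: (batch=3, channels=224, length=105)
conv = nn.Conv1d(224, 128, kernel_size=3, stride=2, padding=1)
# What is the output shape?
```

Input: (3, 224, 105) -> Output: (3, 128, 53)

Answer: (3, 128, 53)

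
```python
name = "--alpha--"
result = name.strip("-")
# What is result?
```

Trace:
`name = "--alpha--"` → name = '--alpha--'
`result = name.strip("-")` → result = 'alpha'
So result = 'alpha'

Answer: 'alpha'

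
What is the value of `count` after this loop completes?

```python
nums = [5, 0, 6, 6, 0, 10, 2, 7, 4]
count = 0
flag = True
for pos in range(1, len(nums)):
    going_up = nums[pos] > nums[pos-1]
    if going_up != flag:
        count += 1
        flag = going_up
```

Count direction changes in [5, 0, 6, 6, 0, 10, 2, 7, 4]
`count` takes the values: 0 → 1 → 2 → 3 → 4 → 5 → 6 → 7

Answer: 7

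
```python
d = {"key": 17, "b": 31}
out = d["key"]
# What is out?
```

Trace:
`d = {"key": 17, "b": 31}` → d = {'key': 17, 'b': 31}
`out = d["key"]` → out = 17
So out = 17

Answer: 17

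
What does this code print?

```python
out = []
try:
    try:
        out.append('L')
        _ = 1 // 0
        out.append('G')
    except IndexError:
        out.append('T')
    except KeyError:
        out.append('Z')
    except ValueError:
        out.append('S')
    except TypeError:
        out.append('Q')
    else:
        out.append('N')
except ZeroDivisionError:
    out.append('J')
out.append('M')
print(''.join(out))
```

Execution trace: 'L' (try body) → 'J' (outer except ZeroDivisionError) → 'M' (after the try/except). Output: LJM

Answer: LJM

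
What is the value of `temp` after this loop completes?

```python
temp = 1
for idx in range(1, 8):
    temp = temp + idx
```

Start at 1, add 1 through 7
`temp` takes the values: 1 → 2 → 4 → 7 → 11 → 16 → 22 → 29

Answer: 29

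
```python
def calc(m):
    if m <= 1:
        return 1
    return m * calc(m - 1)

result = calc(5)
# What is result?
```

calc(5) = 5 * 4 * 3 * 2 * 1 = 120

Answer: 120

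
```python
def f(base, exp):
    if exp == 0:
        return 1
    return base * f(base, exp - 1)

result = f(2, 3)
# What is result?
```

f(2, 3) = 2 * 2 * 2 = 8

Answer: 8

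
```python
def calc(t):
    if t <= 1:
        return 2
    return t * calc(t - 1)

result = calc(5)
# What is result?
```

calc(5) = 5 * 4 * 3 * 2 * 2 = 240

Answer: 240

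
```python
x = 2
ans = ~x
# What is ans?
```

Trace:
`x = 2` → x = 2
`ans = ~x` → ans = -3
So ans = -3

Answer: -3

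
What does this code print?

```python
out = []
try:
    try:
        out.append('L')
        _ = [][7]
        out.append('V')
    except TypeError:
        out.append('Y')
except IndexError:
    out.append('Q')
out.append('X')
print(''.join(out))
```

Execution trace: 'L' (try body) → 'Q' (outer except IndexError) → 'X' (after the try/except). Output: LQX

Answer: LQX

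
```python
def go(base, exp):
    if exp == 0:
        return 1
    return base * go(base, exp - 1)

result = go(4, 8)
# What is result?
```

go(4, 8) = 4 * 4 * 4 * 4 * 4 * 4 * 4 * 4 = 65536

Answer: 65536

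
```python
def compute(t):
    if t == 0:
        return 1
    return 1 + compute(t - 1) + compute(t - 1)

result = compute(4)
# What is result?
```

compute(t) = 1 + 2·compute(t-1), compute(0)=1. Closed form: (1+1)·2^4 - 1 = 31.

Answer: 31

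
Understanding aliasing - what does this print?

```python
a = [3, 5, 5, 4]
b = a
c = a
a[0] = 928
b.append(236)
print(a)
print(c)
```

Key concept: multiple aliases.
Step by step:
`a = [3, 5, 5, 4]` → a = [3, 5, 5, 4]
`b = a` → b = [3, 5, 5, 4] (same object as a)
`c = a` → c = [3, 5, 5, 4] (same object as a, b)
`a[0] = 928` → a = [928, 5, 5, 4] (same object as b, c); b = [928, 5, 5, 4] (same object as a, c); c = [928, 5, 5, 4] (same object as a, b)
`b.append(236)` → a = [928, 5, 5, 4, 236] (same object as b, c); b = [928, 5, 5, 4, 236] (same object as a, c); c = [928, 5, 5, 4, 236] (same object as a, b)
`print(a)` → prints [928, 5, 5, 4, 236]
`print(c)` → prints [928, 5, 5, 4, 236]

Answer:
[928, 5, 5, 4, 236]
[928, 5, 5, 4, 236]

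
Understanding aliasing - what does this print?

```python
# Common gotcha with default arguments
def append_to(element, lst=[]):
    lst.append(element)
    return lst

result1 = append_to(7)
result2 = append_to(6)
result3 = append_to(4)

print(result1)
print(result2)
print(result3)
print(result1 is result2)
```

Key concept: mutable default argument gotcha.
Step by step:
`result1 = append_to(7)` → result1 = [7]
`result2 = append_to(6)` → result1 = [7, 6] (same object as result2); result2 = [7, 6] (same object as result1)
`result3 = append_to(4)` → result1 = [7, 6, 4] (same object as result2, result3); result2 = [7, 6, 4] (same object as result1, result3); result3 = [7, 6, 4] (same object as result1, result2)
`print(result1)` → prints [7, 6, 4]
`print(result2)` → prints [7, 6, 4]
`print(result3)` → prints [7, 6, 4]
`print(result1 is result2)` → prints True

Answer:
[7, 6, 4]
[7, 6, 4]
[7, 6, 4]
True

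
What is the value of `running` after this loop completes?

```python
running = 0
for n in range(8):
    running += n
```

Sum of 0 to 7 = 28
`running` takes the values: 0 → 1 → 3 → 6 → 10 → 15 → 21 → 28

Answer: 28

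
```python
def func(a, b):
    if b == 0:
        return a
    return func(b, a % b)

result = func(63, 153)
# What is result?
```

func(63, 153) -> func(153, 63) -> func(63, 27) -> func(27, 9) -> func(9, 0) -> 9

Answer: 9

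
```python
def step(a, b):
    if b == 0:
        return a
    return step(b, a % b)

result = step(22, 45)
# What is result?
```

step(22, 45) -> step(45, 22) -> step(22, 1) -> step(1, 0) -> 1

Answer: 1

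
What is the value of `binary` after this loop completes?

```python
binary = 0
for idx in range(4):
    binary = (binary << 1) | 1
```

Build 4 consecutive 1-bits: 0b1111
`binary` takes the values: 0 → 1 → 3 → 7 → 15

Answer: 15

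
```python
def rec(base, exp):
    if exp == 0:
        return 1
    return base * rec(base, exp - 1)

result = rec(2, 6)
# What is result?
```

rec(2, 6) = 2 * 2 * 2 * 2 * 2 * 2 = 64

Answer: 64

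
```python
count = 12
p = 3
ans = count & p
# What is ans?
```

Trace:
`count = 12` → count = 12
`p = 3` → p = 3
`ans = count & p` → ans = 0
So ans = 0

Answer: 0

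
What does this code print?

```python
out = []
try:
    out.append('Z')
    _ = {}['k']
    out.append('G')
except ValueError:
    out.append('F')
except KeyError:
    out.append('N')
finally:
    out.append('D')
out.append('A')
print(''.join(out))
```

Execution trace: 'Z' (try body) → 'N' (except KeyError) → 'D' (finally) → 'A' (after the try/except). Output: ZNDA

Answer: ZNDA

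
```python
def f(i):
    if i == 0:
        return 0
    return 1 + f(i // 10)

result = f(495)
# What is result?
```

Count of digits of 495: 3

Answer: 3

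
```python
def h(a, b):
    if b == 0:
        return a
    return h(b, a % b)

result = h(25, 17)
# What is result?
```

h(25, 17) -> h(17, 8) -> h(8, 1) -> h(1, 0) -> 1

Answer: 1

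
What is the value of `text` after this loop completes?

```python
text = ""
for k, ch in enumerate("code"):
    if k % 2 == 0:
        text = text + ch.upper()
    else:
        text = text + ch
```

Uppercase even positions in 'code'
`text` takes the values: "" → "C" → "Co" → "CoD" → "CoDe"

Answer: "CoDe"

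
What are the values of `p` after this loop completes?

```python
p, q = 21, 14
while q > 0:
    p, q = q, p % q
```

GCD of 21 and 14
`p` takes the values: 21 → 14 → 7

Answer: 7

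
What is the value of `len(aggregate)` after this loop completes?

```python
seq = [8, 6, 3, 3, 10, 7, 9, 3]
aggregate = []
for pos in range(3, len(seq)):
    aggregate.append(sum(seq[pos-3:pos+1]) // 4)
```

Number of 4-element averages
`aggregate` takes the values: [] → [5] → [5, 5] → [5, 5, 5] → [5, 5, 5, 7] → [5, 5, 5, 7, 7]
So `len(aggregate)` = 5

Answer: 5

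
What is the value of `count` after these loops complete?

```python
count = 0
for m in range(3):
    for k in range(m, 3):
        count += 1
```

Upper triangle: 3 + 2 + ... + 1
`count` takes the values: 0 → 1 → 2 → 3 → 4 → 5 → 6

Answer: 6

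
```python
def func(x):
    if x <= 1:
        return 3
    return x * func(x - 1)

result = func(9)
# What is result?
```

func(9) = 9 * 8 * 7 * 6 * 5 * 4 * 3 * 2 * 3 = 1088640

Answer: 1088640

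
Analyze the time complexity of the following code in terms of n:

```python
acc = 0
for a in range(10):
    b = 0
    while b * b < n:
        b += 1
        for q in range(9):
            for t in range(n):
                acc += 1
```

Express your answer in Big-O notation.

Each loop level contributes: 1 × √n × 1 × n. Multiplying the contributions gives O(n√n).

Answer: O(n√n)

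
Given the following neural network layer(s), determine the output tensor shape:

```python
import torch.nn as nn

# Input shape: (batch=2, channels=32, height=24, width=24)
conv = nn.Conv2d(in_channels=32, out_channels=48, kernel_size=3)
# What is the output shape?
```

Input: (2, 32, 24, 24) -> Output: (2, 48, 22, 22)

Answer: (2, 48, 22, 22)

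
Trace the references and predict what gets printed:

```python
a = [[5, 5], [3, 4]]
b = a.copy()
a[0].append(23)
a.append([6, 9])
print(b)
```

Key concept: shallow copy with nested lists.
Step by step:
`a = [[5, 5], [3, 4]]` → a = [[5, 5], [3, 4]]
`b = a.copy()` → b = [[5, 5], [3, 4]]
`a[0].append(23)` → a = [[5, 5, 23], [3, 4]]; b = [[5, 5, 23], [3, 4]]
`a.append([6, 9])` → a = [[5, 5, 23], [3, 4], [6, 9]]
`print(b)` → prints [[5, 5, 23], [3, 4]]

Answer: [[5, 5, 23], [3, 4]]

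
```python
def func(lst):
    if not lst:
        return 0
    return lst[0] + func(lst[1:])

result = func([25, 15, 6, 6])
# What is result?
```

25 + 15 + 6 + 6 + 0 = 52

Answer: 52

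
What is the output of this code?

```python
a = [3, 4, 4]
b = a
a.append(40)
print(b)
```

Key concept: basic list aliasing.
Step by step:
`a = [3, 4, 4]` → a = [3, 4, 4]
`b = a` → b = [3, 4, 4] (same object as a)
`a.append(40)` → a = [3, 4, 4, 40] (same object as b); b = [3, 4, 4, 40] (same object as a)
`print(b)` → prints [3, 4, 4, 40]

Answer: [3, 4, 4, 40]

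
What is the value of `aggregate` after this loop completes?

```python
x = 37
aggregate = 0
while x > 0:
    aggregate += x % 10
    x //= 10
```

Sum digits of 37
`aggregate` takes the values: 0 → 7 → 10

Answer: 10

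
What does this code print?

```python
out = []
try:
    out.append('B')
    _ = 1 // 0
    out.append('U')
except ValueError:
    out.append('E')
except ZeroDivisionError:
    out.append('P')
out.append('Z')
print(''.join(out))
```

Execution trace: 'B' (try body) → 'P' (except ZeroDivisionError) → 'Z' (after the try/except). Output: BPZ

Answer: BPZ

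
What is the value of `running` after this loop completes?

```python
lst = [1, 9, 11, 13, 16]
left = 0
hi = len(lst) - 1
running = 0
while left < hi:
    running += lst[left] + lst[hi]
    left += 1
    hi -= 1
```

Sum of pairs from ends
`running` takes the values: 0 → 17 → 39

Answer: 39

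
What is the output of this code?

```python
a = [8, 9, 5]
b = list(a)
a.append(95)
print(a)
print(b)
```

Key concept: list() constructor creates copy.
Step by step:
`a = [8, 9, 5]` → a = [8, 9, 5]
`b = list(a)` → b = [8, 9, 5]
`a.append(95)` → a = [8, 9, 5, 95]
`print(a)` → prints [8, 9, 5, 95]
`print(b)` → prints [8, 9, 5]

Answer:
[8, 9, 5, 95]
[8, 9, 5]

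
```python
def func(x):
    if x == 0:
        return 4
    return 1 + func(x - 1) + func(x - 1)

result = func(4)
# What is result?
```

func(x) = 1 + 2·func(x-1), func(0)=4. Closed form: (4+1)·2^4 - 1 = 79.

Answer: 79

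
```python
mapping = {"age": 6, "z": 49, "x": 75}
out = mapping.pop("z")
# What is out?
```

Trace:
`mapping = {"age": 6, "z": 49, "x": 75}` → mapping = {'age': 6, 'z': 49, 'x': 75}
`out = mapping.pop("z")` → mapping = {'age': 6, 'x': 75}; out = 49
So out = 49

Answer: 49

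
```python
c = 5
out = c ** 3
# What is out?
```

Trace:
`c = 5` → c = 5
`out = c ** 3` → out = 125
So out = 125

Answer: 125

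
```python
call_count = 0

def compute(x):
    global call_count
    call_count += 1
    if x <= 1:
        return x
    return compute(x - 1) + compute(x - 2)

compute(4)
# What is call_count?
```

Calls(x) = 1 + Calls(x-1) + Calls(x-2); Calls(0)=Calls(1)=1. For x=4 this gives 9.

Answer: 9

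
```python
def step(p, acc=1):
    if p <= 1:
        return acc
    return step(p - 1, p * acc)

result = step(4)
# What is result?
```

Accumulator trace (n, acc): (4, 1) -> (3, 4) -> (2, 12) -> (1, 24) -> return 24

Answer: 24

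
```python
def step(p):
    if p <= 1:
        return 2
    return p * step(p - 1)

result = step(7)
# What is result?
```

step(7) = 7 * 6 * 5 * 4 * 3 * 2 * 2 = 10080

Answer: 10080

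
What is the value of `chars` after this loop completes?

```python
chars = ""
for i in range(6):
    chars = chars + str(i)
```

Concatenate digits 0 to 5
`chars` takes the values: "" → "0" → "01" → "012" → "0123" → "01234" → "012345"

Answer: "012345"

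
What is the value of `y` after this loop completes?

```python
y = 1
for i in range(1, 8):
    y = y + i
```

Start at 1, add 1 through 7
`y` takes the values: 1 → 2 → 4 → 7 → 11 → 16 → 22 → 29

Answer: 29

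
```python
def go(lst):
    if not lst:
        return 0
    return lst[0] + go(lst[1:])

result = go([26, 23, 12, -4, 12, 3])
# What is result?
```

26 + 23 + 12 + (-4) + 12 + 3 + 0 = 72

Answer: 72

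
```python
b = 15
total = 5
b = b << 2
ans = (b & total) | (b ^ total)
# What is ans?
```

Trace:
`b = 15` → b = 15
`total = 5` → total = 5
`b = b << 2` → b = 60
`ans = (b & total) | (b ^ total)` → ans = 61
So ans = 61

Answer: 61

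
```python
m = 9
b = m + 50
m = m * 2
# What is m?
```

Trace:
`m = 9` → m = 9
`b = m + 50` → b = 59
`m = m * 2` → m = 18
So m = 18

Answer: 18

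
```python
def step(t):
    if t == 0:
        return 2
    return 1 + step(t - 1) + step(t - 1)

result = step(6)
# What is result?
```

step(t) = 1 + 2·step(t-1), step(0)=2. Closed form: (2+1)·2^6 - 1 = 191.

Answer: 191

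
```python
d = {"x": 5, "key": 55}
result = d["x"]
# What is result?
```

Trace:
`d = {"x": 5, "key": 55}` → d = {'x': 5, 'key': 55}
`result = d["x"]` → result = 5
So result = 5

Answer: 5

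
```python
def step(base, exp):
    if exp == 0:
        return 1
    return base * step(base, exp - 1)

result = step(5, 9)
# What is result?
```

step(5, 9) = 5 * 5 * 5 * 5 * 5 * 5 * 5 * 5 * 5 = 1953125

Answer: 1953125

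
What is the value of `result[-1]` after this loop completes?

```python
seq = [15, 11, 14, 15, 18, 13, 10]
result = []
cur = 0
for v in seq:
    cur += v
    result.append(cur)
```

Cumulative sum ends at 96
`result` takes the values: [] → [15] → [15, 26] → [15, 26, 40] → [15, 26, 40, 55] → [15, 26, 40, 55, 73] → [15, 26, 40, 55, 73, 86] → [15, 26, 40, 55, 73, 86, 96]
So `result[-1]` = 96

Answer: 96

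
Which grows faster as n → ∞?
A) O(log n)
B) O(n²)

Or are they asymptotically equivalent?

O(log n) vs O(n²): Higher order terms dominate.

Answer: B) O(n²) grows faster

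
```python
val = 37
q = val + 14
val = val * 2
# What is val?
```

Trace:
`val = 37` → val = 37
`q = val + 14` → q = 51
`val = val * 2` → val = 74
So val = 74

Answer: 74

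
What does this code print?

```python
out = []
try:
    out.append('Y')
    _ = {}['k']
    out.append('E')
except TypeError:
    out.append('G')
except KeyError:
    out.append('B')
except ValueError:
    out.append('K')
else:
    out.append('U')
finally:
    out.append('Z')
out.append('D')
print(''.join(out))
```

Execution trace: 'Y' (try body) → 'B' (except KeyError) → 'Z' (finally) → 'D' (after the try/except). Output: YBZD

Answer: YBZD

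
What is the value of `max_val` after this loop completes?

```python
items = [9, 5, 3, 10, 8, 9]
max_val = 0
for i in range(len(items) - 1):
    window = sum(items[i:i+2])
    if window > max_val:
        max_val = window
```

Max sum of 2-element window in [9, 5, 3, 10, 8, 9]
`max_val` takes the values: 0 → 14 → 18

Answer: 18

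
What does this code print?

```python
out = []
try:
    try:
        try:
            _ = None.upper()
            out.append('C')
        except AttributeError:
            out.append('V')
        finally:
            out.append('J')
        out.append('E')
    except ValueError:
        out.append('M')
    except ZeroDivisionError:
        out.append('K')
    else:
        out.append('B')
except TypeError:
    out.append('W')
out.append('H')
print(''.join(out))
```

Execution trace: 'V' (inner except AttributeError) → 'J' (inner finally) → 'E' (try body, no exception) → 'B' (else) → 'H' (after the try/except). Output: VJEBH

Answer: VJEBH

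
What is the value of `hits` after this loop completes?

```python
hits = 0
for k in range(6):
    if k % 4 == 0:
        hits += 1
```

Count numbers divisible by 4 in range(6)
`hits` takes the values: 0 → 1 → 2

Answer: 2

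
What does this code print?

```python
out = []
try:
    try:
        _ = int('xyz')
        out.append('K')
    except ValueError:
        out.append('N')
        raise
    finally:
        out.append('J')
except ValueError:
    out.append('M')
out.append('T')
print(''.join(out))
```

Execution trace: 'N' (inner except ValueError) → 'J' (inner finally) → 'M' (outer except ValueError) → 'T' (after the try/except). Output: NJMT

Answer: NJMT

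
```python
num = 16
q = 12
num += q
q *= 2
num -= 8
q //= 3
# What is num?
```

Trace:
`num = 16` → num = 16
`q = 12` → q = 12
`num += q` → num = 28
`q *= 2` → q = 24
`num -= 8` → num = 20
`q //= 3` → q = 8
So num = 20

Answer: 20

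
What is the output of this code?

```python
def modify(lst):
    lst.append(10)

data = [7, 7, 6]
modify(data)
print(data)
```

Key concept: function modifies passed list.
Step by step:
`data = [7, 7, 6]` → data = [7, 7, 6]
`modify(data)` → data = [7, 7, 6, 10]
`print(data)` → prints [7, 7, 6, 10]

Answer: [7, 7, 6, 10]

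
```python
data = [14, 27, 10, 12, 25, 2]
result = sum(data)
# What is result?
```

Trace:
`data = [14, 27, 10, 12, 25, 2]` → data = [14, 27, 10, 12, 25, 2]
`result = sum(data)` → result = 90
So result = 90

Answer: 90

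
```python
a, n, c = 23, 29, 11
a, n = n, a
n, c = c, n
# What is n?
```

Trace:
`a, n, c = 23, 29, 11` → a = 23; n = 29; c = 11
`a, n = n, a` → a = 29; n = 23
`n, c = c, n` → n = 11; c = 23
So n = 11

Answer: 11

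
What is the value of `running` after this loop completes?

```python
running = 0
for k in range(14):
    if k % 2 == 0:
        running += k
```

Sum of even numbers 0 to 13
`running` takes the values: 0 → 2 → 6 → 12 → 20 → 30 → 42

Answer: 42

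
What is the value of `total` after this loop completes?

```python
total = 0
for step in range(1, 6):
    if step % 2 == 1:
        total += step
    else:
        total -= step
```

Add odd, subtract even
`total` takes the values: 0 → 1 → -1 → 2 → -2 → 3

Answer: 3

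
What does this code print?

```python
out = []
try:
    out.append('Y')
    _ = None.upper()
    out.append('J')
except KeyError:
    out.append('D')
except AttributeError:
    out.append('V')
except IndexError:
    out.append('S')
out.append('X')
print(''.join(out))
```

Execution trace: 'Y' (try body) → 'V' (except AttributeError) → 'X' (after the try/except). Output: YVX

Answer: YVX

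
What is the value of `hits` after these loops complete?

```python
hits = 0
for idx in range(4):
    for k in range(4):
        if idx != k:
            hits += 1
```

4² - 4 (exclude diagonal)
`hits` takes the values: 0 → 1 → 2 → 3 → 4 → 5 → 6 → 7 → 8 → 9 → 10 → 11 → 12

Answer: 12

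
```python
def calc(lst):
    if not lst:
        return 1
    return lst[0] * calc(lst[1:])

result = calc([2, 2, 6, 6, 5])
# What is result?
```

Product over [2, 2, 6, 6, 5] = 2 * 2 * 6 * 6 * 5 = 720

Answer: 720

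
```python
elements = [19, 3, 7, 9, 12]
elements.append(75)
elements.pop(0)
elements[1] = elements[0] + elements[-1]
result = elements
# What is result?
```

Trace:
`elements = [19, 3, 7, 9, 12]` → elements = [19, 3, 7, 9, 12]
`elements.append(75)` → elements = [19, 3, 7, 9, 12, 75]
`elements.pop(0)` → elements = [3, 7, 9, 12, 75]
`elements[1] = elements[0] + elements[-1]` → elements = [3, 78, 9, 12, 75]
`result = elements` → result = [3, 78, 9, 12, 75]
So result = [3, 78, 9, 12, 75]

Answer: [3, 78, 9, 12, 75]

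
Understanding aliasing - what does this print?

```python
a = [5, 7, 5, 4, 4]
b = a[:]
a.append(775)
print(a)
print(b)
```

Key concept: slice [:] creates copy.
Step by step:
`a = [5, 7, 5, 4, 4]` → a = [5, 7, 5, 4, 4]
`b = a[:]` → b = [5, 7, 5, 4, 4]
`a.append(775)` → a = [5, 7, 5, 4, 4, 775]
`print(a)` → prints [5, 7, 5, 4, 4, 775]
`print(b)` → prints [5, 7, 5, 4, 4]

Answer:
[5, 7, 5, 4, 4, 775]
[5, 7, 5, 4, 4]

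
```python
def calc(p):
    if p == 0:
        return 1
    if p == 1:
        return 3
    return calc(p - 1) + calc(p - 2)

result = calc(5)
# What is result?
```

Build up from base cases: calc(0)=1, calc(1)=3, calc(2)=4, calc(3)=7, calc(4)=11, calc(5)=18

Answer: 18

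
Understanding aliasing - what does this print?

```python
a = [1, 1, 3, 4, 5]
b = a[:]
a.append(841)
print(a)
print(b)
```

Key concept: slice [:] creates copy.
Step by step:
`a = [1, 1, 3, 4, 5]` → a = [1, 1, 3, 4, 5]
`b = a[:]` → b = [1, 1, 3, 4, 5]
`a.append(841)` → a = [1, 1, 3, 4, 5, 841]
`print(a)` → prints [1, 1, 3, 4, 5, 841]
`print(b)` → prints [1, 1, 3, 4, 5]

Answer:
[1, 1, 3, 4, 5, 841]
[1, 1, 3, 4, 5]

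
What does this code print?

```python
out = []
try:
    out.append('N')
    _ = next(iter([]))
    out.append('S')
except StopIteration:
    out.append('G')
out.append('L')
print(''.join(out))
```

Execution trace: 'N' (try body) → 'G' (except StopIteration) → 'L' (after the try/except). Output: NGL

Answer: NGL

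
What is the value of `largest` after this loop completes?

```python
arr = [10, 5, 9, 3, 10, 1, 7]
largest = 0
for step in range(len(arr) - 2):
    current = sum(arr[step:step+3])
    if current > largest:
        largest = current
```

Max sum of 3-element window in [10, 5, 9, 3, 10, 1, 7]
`largest` takes the values: 0 → 24

Answer: 24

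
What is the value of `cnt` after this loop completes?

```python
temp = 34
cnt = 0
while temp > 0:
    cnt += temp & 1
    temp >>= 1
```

Count set bits in 34 (binary: 0b100010)
`cnt` takes the values: 0 → 1 → 2

Answer: 2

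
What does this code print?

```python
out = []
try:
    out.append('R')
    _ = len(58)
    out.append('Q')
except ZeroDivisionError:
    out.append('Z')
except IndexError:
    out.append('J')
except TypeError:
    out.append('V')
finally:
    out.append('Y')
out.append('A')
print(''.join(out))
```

Execution trace: 'R' (try body) → 'V' (except TypeError) → 'Y' (finally) → 'A' (after the try/except). Output: RVYA

Answer: RVYA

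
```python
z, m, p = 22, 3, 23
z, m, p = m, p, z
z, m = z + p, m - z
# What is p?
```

Trace:
`z, m, p = 22, 3, 23` → z = 22; m = 3; p = 23
`z, m, p = m, p, z` → z = 3; m = 23; p = 22
`z, m = z + p, m - z` → z = 25; m = 20
So p = 22

Answer: 22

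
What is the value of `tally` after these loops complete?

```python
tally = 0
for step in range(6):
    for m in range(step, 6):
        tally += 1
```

Upper triangle: 6 + 5 + ... + 1
`tally` takes the values: 0 → 1 → 2 → 3 → 4 → 5 → 6 → 7 → 8 → 9 → 10 → 11 → 12 → 13 → 14 → 15 → 16 → 17 → 18 → 19 → 20 → 21

Answer: 21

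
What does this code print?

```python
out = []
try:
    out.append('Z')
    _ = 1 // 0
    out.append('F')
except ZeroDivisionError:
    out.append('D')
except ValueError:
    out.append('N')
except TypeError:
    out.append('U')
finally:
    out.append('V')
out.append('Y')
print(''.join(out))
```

Execution trace: 'Z' (try body) → 'D' (except ZeroDivisionError) → 'V' (finally) → 'Y' (after the try/except). Output: ZDVY

Answer: ZDVY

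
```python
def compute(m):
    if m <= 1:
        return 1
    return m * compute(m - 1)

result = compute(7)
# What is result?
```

compute(7) = 7 * 6 * 5 * 4 * 3 * 2 * 1 = 5040

Answer: 5040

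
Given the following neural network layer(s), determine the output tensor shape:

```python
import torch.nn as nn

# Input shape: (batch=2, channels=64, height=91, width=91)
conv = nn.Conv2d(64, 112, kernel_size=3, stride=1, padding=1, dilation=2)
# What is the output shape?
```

Input: (2, 64, 91, 91) -> Output: (2, 112, 89, 89)

Answer: (2, 112, 89, 89)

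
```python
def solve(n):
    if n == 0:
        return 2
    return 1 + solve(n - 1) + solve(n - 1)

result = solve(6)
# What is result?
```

solve(n) = 1 + 2·solve(n-1), solve(0)=2. Closed form: (2+1)·2^6 - 1 = 191.

Answer: 191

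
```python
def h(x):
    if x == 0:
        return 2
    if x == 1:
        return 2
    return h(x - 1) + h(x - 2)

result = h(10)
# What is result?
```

Build up from base cases: h(0)=2, h(1)=2, h(2)=4, h(3)=6, h(4)=10, h(5)=16, h(6)=26, ..., h(10)=178

Answer: 178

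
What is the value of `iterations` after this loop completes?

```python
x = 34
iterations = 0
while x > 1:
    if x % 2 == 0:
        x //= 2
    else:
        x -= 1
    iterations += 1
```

Steps to reduce 34 to 1
`iterations` takes the values: 0 → 1 → 2 → 3 → 4 → 5 → 6

Answer: 6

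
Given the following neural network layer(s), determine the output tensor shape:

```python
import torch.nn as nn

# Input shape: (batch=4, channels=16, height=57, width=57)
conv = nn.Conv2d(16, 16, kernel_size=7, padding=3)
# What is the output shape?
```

Input: (4, 16, 57, 57) -> Output: (4, 16, 57, 57)

Answer: (4, 16, 57, 57)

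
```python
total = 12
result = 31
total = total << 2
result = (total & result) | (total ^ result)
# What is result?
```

Trace:
`total = 12` → total = 12
`result = 31` → result = 31
`total = total << 2` → total = 48
`result = (total & result) | (total ^ result)` → result = 63
So result = 63

Answer: 63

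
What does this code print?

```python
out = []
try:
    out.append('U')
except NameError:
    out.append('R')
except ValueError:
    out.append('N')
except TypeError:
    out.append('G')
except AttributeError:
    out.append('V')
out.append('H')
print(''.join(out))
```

Execution trace: 'U' (try body, no exception) → 'H' (after the try/except). Output: UH

Answer: UH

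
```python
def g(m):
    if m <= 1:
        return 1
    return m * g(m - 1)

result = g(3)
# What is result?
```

g(3) = 3 * 2 * 1 = 6

Answer: 6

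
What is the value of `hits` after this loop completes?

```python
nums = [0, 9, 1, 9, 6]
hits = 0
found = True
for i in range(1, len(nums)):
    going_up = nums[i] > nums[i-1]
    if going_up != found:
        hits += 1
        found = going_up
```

Count direction changes in [0, 9, 1, 9, 6]
`hits` takes the values: 0 → 1 → 2 → 3

Answer: 3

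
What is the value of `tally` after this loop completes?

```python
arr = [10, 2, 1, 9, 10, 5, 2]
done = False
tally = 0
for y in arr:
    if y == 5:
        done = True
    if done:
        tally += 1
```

Count elements after first 5 in [10, 2, 1, 9, 10, 5, 2]
`tally` takes the values: 0 → 1 → 2

Answer: 2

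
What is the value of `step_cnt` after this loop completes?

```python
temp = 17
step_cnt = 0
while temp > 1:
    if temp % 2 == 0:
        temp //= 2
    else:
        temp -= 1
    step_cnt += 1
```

Steps to reduce 17 to 1
`step_cnt` takes the values: 0 → 1 → 2 → 3 → 4 → 5

Answer: 5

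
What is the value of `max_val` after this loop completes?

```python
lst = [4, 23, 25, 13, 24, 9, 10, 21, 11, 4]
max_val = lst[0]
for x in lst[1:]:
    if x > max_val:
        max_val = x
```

Maximum of [4, 23, 25, 13, 24, 9, 10, 21, 11, 4]
`max_val` takes the values: 4 → 23 → 25

Answer: 25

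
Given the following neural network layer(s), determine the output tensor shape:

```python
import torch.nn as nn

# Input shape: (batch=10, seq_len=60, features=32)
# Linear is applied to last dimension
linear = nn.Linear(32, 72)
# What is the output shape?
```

Input: (10, 60, 32) -> Output: (10, 60, 72)

Answer: (10, 60, 72)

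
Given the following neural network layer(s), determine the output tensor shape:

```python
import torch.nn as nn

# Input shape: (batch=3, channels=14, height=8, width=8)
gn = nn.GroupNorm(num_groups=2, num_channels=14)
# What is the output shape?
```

Input: (3, 14, 8, 8) -> Output: (3, 14, 8, 8)

Answer: (3, 14, 8, 8)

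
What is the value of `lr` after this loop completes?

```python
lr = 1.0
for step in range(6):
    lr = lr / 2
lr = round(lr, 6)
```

Halving LR 6 times: 1 / 2^6
`lr` takes the values: 1.0 → 0.5 → 0.25 → 0.125 → 0.0625 → 0.03125 → 0.015625

Answer: 0.015625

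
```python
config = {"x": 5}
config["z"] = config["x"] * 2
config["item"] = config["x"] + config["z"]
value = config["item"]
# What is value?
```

Trace:
`config = {"x": 5}` → config = {'x': 5}
`config["z"] = config["x"] * 2` → config = {'x': 5, 'z': 10}
`config["item"] = config["x"] + config["z"]` → config = {'x': 5, 'z': 10, 'item': 15}
`value = config["item"]` → value = 15
So value = 15

Answer: 15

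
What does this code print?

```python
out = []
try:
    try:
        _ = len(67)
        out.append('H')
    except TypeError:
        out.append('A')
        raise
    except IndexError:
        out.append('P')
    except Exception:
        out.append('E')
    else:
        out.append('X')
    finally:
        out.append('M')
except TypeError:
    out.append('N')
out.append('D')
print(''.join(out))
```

Execution trace: 'A' (inner except TypeError) → 'M' (inner finally) → 'N' (outer except TypeError) → 'D' (after the try/except). Output: AMND

Answer: AMND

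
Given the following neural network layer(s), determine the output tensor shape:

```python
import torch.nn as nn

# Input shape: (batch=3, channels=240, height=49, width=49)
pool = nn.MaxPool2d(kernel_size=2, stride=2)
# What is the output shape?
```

Input: (3, 240, 49, 49) -> Output: (3, 240, 24, 24)

Answer: (3, 240, 24, 24)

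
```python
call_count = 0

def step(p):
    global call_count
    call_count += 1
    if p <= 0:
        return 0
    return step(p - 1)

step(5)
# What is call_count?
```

Linear recursion stepping by 1: 6 calls from p=5 down to ≤0.

Answer: 6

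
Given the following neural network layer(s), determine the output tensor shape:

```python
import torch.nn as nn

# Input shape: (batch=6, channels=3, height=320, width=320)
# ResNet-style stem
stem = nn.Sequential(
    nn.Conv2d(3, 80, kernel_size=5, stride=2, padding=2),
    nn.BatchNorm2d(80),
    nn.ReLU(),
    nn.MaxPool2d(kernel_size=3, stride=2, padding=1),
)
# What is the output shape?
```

Input: (6, 3, 320, 320) -> after Conv2d 5x5 stride=2: (6, 80, 160, 160) -> Output: (6, 80, 80, 80)

Answer: (6, 80, 80, 80)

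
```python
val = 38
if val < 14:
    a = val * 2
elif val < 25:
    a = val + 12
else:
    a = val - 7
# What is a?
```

Trace:
`val = 38` → val = 38
`if val < 14: ...` → val < 14 is False, val < 25 is False, take else branch → a = 31
So a = 31

Answer: 31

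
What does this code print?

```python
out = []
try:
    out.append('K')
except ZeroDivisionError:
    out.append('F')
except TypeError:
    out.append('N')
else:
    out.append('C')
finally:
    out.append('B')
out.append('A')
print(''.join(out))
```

Execution trace: 'K' (try body, no exception) → 'C' (else) → 'B' (finally) → 'A' (after the try/except). Output: KCBA

Answer: KCBA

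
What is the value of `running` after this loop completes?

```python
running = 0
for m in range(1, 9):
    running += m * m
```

Sum of squares 1² to 8² = 204
`running` takes the values: 0 → 1 → 5 → 14 → 30 → 55 → 91 → 140 → 204

Answer: 204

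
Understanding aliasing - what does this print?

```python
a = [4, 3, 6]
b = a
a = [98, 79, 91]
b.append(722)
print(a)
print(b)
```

Key concept: rebinding vs mutation: a is rebound to a new list, b still points at the original.
Step by step:
`a = [4, 3, 6]` → a = [4, 3, 6]
`b = a` → b = [4, 3, 6] (same object as a)
`a = [98, 79, 91]` → a = [98, 79, 91]
`b.append(722)` → b = [4, 3, 6, 722]
`print(a)` → prints [98, 79, 91]
`print(b)` → prints [4, 3, 6, 722]

Answer:
[98, 79, 91]
[4, 3, 6, 722]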